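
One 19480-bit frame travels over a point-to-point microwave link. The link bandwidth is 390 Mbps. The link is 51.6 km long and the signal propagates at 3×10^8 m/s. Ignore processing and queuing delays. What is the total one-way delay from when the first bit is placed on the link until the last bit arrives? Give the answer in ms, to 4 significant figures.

0.2219 ms

Transmission delay = L/R = 19480 / 390000000 = 0.0499487 ms.
Propagation delay = d/s = 51600 m / 300000000 m/s = 0.172 ms.
Total = 0.2219 ms.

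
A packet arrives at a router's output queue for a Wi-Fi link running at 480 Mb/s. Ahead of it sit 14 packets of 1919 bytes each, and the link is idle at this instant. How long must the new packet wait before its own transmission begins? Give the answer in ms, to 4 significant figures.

0.4478 ms

Each queued packet: L/R = 15352/480000000 = 0.0319833 ms.
14 queued → 0.447767 ms.
Queuing delay = 0.4478 ms.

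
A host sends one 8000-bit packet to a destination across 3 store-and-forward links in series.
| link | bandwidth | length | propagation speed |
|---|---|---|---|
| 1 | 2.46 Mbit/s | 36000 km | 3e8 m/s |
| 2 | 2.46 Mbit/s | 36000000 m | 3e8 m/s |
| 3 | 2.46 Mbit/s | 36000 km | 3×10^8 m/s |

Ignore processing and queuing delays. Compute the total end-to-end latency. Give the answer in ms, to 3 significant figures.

Transmission delay per hop = L/R = 8000/2460000 = 3.25203 ms; 3 hops → 9.7561 ms.
Propagation delays (d/s per hop): 120, 120, 120 ms; sum = 360 ms.
End-to-end = 370 ms.

370 ms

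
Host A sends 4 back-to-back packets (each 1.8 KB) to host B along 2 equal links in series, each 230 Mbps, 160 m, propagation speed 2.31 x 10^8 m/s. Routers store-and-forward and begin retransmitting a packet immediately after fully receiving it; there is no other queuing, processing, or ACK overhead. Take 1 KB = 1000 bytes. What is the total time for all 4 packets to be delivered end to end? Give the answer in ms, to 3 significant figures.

0.314 ms

Per-hop transmission t_tx = L/R = 14400/230000000 = 0.0626087 ms.
Per-hop propagation t_prop = 160/231000000 = 0.000692641 ms.
Pipeline fill: first packet needs 2·t_tx to clear all hops; remaining 3 packets each add one t_tx.
Total = (2+4-1)·t_tx + 2·t_prop = 5·0.0626087 + 2·0.000692641 = 0.314 ms.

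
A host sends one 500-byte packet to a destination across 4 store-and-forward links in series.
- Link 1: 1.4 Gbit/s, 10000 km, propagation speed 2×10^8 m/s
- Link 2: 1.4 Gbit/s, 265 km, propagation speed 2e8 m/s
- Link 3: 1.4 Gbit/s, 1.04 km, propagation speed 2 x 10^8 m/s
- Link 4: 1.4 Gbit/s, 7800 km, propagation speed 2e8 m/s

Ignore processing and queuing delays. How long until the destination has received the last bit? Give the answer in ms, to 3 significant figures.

90.3 ms

L = 500 × 8 = 4000 bits.
Transmission delay per hop = L/R = 4000/1400000000 = 0.00285714 ms; 4 hops → 0.0114286 ms.
Propagation delays (d/s per hop): 50, 1.325, 0.0052, 39 ms; sum = 90.3302 ms.
End-to-end = 90.3 ms.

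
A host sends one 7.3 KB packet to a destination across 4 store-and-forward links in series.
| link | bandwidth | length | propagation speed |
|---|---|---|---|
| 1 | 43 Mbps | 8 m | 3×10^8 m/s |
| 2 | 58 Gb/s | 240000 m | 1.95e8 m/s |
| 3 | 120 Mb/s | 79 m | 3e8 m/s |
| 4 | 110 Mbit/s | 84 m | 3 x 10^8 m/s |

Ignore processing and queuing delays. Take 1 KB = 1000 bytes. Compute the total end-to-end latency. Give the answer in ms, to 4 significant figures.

L = 58400 bits.
Transmission delays (L/R per hop): 1.35814, 0.0010069, 0.486667, 0.530909 ms; sum = 2.37672 ms.
Propagation delays (d/s per hop): 2.66667e-05, 1.23077, 0.000263333, 0.00028 ms; sum = 1.23134 ms.
End-to-end = 3.608 ms.

3.608 ms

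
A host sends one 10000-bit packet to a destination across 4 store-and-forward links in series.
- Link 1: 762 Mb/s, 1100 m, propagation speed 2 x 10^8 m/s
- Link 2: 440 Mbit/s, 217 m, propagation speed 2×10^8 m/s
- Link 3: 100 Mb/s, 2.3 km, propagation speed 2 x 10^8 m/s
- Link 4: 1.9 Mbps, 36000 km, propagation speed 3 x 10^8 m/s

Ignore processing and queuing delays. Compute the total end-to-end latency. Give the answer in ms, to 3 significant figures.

Transmission delays (L/R per hop): 0.0131234, 0.0227273, 0.1, 5.26316 ms; sum = 5.39901 ms.
Propagation delays (d/s per hop): 0.0055, 0.001085, 0.0115, 120 ms; sum = 120.018 ms.
End-to-end = 125 ms.

125 ms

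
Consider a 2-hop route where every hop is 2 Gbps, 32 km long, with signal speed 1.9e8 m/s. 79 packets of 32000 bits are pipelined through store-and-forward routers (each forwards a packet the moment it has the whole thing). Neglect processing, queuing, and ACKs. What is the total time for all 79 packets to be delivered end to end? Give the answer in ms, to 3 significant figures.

1.62 ms

Per-hop transmission t_tx = L/R = 32000/2000000000 = 0.016 ms.
Per-hop propagation t_prop = 32000/190000000 = 0.168421 ms.
Pipeline fill: first packet needs 2·t_tx to clear all hops; remaining 78 packets each add one t_tx.
Total = (2+79-1)·t_tx + 2·t_prop = 80·0.016 + 2·0.168421 = 1.62 ms.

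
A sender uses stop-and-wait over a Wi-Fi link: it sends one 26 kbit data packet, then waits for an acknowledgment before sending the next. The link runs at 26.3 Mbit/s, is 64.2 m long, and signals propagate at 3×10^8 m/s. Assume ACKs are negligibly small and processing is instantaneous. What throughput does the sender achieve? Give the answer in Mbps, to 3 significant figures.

t_tx = L/R = 26000/26300000 = 0.000988593 s.
t_prop = 64.2/300000000 = 2.14e-07 s; RTT = 4.28e-07 s.
Cycle = t_tx + RTT = 0.000989021 s.
Throughput = L / cycle = 26000 / 0.000989021 = 26.3 Mbps.

26.3 Mbps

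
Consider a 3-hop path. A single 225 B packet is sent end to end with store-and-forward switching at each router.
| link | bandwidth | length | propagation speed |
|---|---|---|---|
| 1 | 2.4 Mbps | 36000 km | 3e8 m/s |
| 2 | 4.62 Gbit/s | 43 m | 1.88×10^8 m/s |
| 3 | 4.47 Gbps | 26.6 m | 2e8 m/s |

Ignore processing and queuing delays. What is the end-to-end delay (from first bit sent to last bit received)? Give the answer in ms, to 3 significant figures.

L = 225 × 8 = 1800 bits.
Transmission delays (L/R per hop): 0.75, 0.00038961, 0.000402685 ms; sum = 0.750792 ms.
Propagation delays (d/s per hop): 120, 0.000228723, 0.000133 ms; sum = 120 ms.
End-to-end = 121 ms.

121 ms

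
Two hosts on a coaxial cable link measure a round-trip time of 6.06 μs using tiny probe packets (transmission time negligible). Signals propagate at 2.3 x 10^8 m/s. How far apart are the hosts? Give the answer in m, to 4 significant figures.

One-way propagation = RTT/2 = 3.03 μs.
d = s × t = 2.3e+08 × 3.03e-06 = 696.9 m.

696.9 m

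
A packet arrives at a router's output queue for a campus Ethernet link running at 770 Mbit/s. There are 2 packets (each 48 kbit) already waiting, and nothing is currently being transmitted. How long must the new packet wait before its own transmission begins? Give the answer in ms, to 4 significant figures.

0.1247 ms

Each queued packet: L/R = 48000/770000000 = 0.0623377 ms.
2 queued → 0.124675 ms.
Queuing delay = 0.1247 ms.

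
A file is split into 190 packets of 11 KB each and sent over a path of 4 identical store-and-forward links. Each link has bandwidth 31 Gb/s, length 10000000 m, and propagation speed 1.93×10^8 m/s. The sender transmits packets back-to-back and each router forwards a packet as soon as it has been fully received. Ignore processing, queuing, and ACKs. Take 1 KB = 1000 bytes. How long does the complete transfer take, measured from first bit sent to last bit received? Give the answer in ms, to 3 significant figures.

208 ms

Per-hop transmission t_tx = L/R = 88000/31000000000 = 0.00283871 ms.
Per-hop propagation t_prop = 10000000/193000000 = 51.8135 ms.
Pipeline fill: first packet needs 4·t_tx to clear all hops; remaining 189 packets each add one t_tx.
Total = (4+190-1)·t_tx + 4·t_prop = 193·0.00283871 + 4·51.8135 = 208 ms.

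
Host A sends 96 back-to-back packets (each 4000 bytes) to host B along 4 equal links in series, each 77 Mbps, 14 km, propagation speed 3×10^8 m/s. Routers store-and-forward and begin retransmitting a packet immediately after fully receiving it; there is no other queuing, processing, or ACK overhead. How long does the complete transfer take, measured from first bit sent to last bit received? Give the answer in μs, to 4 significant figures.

Per-hop transmission t_tx = L/R = 32000/77000000 = 415.584 μs.
Per-hop propagation t_prop = 14000/300000000 = 46.6667 μs.
Pipeline fill: first packet needs 4·t_tx to clear all hops; remaining 95 packets each add one t_tx.
Total = (4+96-1)·t_tx + 4·t_prop = 99·415.584 + 4·46.6667 = 41330 μs.

41330 μs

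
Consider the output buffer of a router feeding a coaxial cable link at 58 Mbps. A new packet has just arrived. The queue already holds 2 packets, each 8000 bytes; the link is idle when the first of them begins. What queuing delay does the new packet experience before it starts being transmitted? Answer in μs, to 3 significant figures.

2210 μs

Each queued packet: L/R = 64000/58000000 = 1103.45 μs.
2 queued → 2206.9 μs.
Queuing delay = 2210 μs.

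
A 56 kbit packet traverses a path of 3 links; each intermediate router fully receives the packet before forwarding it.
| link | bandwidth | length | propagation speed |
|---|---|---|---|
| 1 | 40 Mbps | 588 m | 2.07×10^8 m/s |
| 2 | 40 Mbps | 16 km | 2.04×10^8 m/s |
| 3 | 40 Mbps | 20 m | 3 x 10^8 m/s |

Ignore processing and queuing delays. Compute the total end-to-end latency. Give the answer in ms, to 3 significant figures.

4.28 ms

L = 56000 bits.
Transmission delay per hop = L/R = 56000/40000000 = 1.4 ms; 3 hops → 4.2 ms.
Propagation delays (d/s per hop): 0.00284058, 0.0784314, 6.66667e-05 ms; sum = 0.0813386 ms.
End-to-end = 4.28 ms.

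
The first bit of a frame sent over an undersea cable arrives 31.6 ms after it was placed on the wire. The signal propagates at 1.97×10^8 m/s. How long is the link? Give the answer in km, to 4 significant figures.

d = s × t_prop = 197000000 × 0.0316 = 6225 km.

6225 km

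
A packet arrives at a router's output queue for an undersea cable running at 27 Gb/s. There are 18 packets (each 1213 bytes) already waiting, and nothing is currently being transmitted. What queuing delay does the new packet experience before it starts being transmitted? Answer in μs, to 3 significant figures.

6.47 μs

Each queued packet: L/R = 9704/27000000000 = 0.359407 μs.
18 queued → 6.46933 μs.
Queuing delay = 6.47 μs.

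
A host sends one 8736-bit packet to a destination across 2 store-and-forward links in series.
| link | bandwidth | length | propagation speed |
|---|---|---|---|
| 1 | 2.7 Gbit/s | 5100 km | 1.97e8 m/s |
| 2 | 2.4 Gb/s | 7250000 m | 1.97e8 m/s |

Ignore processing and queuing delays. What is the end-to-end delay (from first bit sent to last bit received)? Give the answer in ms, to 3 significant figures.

62.7 ms

Transmission delays (L/R per hop): 0.00323556, 0.00364 ms; sum = 0.00687556 ms.
Propagation delays (d/s per hop): 25.8883, 36.802 ms; sum = 62.6904 ms.
End-to-end = 62.7 ms.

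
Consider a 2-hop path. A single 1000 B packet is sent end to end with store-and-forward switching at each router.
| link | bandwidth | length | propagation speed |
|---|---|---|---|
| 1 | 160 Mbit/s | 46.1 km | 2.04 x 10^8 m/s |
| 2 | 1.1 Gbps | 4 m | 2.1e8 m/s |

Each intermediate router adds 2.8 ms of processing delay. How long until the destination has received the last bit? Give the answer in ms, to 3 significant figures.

L = 1000 × 8 = 8000 bits.
Transmission delays (L/R per hop): 0.05, 0.00727273 ms; sum = 0.0572727 ms.
Propagation delays (d/s per hop): 0.22598, 1.90476e-05 ms; sum = 0.225999 ms.
Processing at 1 router(s): 1 × 2.8 ms = 2.8 ms.
End-to-end = 3.08 ms.

3.08 ms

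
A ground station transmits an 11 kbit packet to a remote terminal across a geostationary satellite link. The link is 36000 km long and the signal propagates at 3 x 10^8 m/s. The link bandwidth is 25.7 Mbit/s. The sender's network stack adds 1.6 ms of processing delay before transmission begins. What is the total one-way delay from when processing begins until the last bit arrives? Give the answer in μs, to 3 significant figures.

122000 μs

L = 11000 bits.
Transmission delay = L/R = 11000 / 25700000 = 428.016 μs.
Propagation delay = d/s = 36000000 m / 300000000 m/s = 120000 μs.
Plus processing delay 1.6 ms = 1600 μs.
Total = 122000 μs.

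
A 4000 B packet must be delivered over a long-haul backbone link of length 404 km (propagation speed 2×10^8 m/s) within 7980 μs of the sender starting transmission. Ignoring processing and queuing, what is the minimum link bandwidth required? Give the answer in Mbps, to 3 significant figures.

5.37 Mbps

L = 32000 bits.
Propagation delay = 404000 / 200000000 = 2020 μs.
Transmission budget = 7980 − 2020 = 5960 μs.
R ≥ L / t_tx = 32000 bits / 0.00596 s = 5.37 Mbps.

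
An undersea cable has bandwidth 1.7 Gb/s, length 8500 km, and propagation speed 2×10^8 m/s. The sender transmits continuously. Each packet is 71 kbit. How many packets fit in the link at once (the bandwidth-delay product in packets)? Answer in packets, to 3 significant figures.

1020 packets

Propagation delay = 8500000 / 200000000 = 0.0425 s.
BDP = R × t_prop = 1700000000 × 0.0425 = 72250000 bits.
In packets of 71000 bits: 1020 packets.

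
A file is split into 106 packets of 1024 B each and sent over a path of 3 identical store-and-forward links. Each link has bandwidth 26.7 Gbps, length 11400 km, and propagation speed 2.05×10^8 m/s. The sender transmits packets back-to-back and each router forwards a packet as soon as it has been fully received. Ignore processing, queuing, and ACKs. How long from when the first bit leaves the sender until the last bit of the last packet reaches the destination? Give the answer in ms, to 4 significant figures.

166.9 ms

Per-hop transmission t_tx = L/R = 8192/26700000000 = 0.000306816 ms.
Per-hop propagation t_prop = 11400000/2.05e+08 = 55.6098 ms.
Pipeline fill: first packet needs 3·t_tx to clear all hops; remaining 105 packets each add one t_tx.
Total = (3+106-1)·t_tx + 3·t_prop = 108·0.000306816 + 3·55.6098 = 166.9 ms.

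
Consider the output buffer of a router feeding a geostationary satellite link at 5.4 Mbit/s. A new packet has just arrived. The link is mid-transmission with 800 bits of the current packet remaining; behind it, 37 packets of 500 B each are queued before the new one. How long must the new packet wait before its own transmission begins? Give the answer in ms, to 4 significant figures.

Each queued packet: L/R = 4000/5400000 = 0.740741 ms.
37 queued → 27.4074 ms.
Plus remaining 800 bits of current packet: 0.148148 ms.
Queuing delay = 27.56 ms.

27.56 ms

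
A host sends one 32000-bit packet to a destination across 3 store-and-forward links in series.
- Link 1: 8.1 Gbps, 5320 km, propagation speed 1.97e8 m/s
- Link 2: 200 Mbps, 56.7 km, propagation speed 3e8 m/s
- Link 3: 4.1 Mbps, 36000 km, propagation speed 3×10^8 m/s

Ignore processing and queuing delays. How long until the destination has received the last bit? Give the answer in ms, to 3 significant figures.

155 ms

Transmission delays (L/R per hop): 0.00395062, 0.16, 7.80488 ms; sum = 7.96883 ms.
Propagation delays (d/s per hop): 27.0051, 0.189, 120 ms; sum = 147.194 ms.
End-to-end = 155 ms.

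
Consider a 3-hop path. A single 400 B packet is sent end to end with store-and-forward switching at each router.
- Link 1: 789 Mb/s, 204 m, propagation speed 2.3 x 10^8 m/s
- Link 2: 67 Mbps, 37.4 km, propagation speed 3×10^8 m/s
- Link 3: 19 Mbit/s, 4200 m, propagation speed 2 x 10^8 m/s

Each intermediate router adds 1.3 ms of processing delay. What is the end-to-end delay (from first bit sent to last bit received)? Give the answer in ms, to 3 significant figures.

L = 400 × 8 = 3200 bits.
Transmission delays (L/R per hop): 0.00405577, 0.0477612, 0.168421 ms; sum = 0.220238 ms.
Propagation delays (d/s per hop): 0.000886957, 0.124667, 0.021 ms; sum = 0.146554 ms.
Processing at 2 router(s): 2 × 1.3 ms = 2.6 ms.
End-to-end = 2.97 ms.

2.97 ms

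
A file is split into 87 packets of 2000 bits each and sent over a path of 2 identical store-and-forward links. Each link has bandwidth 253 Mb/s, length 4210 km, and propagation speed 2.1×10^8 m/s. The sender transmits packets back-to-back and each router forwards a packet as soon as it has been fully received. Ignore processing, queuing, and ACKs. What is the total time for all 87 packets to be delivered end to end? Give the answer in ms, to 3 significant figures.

40.8 ms

Per-hop transmission t_tx = L/R = 2000/253000000 = 0.00790514 ms.
Per-hop propagation t_prop = 4210000/210000000 = 20.0476 ms.
Pipeline fill: first packet needs 2·t_tx to clear all hops; remaining 86 packets each add one t_tx.
Total = (2+87-1)·t_tx + 2·t_prop = 88·0.00790514 + 2·20.0476 = 40.8 ms.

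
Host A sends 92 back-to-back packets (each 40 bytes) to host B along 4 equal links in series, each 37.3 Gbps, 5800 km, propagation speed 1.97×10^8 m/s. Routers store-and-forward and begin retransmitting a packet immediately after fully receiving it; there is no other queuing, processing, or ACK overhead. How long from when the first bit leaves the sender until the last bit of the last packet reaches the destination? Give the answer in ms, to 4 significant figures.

Per-hop transmission t_tx = L/R = 320/37300000000 = 8.57909e-06 ms.
Per-hop propagation t_prop = 5800000/197000000 = 29.4416 ms.
Pipeline fill: first packet needs 4·t_tx to clear all hops; remaining 91 packets each add one t_tx.
Total = (4+92-1)·t_tx + 4·t_prop = 95·8.57909e-06 + 4·29.4416 = 117.8 ms.

117.8 ms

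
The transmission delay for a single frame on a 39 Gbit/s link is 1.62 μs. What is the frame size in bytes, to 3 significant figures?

7900 bytes

L = R × t_tx = 39000000000 b/s × 1.62e-06 s = 63180 bits.
In bytes: 63180 / 8 = 7900 bytes.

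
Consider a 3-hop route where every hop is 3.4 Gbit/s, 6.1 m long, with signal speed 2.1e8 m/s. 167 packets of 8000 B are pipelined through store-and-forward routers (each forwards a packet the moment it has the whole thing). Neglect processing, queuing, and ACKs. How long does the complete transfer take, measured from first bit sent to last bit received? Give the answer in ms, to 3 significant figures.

Per-hop transmission t_tx = L/R = 64000/3400000000 = 0.0188235 ms.
Per-hop propagation t_prop = 6.1/210000000 = 2.90476e-05 ms.
Pipeline fill: first packet needs 3·t_tx to clear all hops; remaining 166 packets each add one t_tx.
Total = (3+167-1)·t_tx + 3·t_prop = 169·0.0188235 + 3·2.90476e-05 = 3.18 ms.

3.18 ms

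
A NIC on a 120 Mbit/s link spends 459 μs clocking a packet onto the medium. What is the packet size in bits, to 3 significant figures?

L = R × t_tx = 120000000 b/s × 0.000459 s = 55080 bits.

55100 bits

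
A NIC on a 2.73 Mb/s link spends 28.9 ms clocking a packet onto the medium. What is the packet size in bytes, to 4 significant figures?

L = R × t_tx = 2730000 b/s × 0.0289 s = 78897 bits.
In bytes: 78897 / 8 = 9862 bytes.

9862 bytes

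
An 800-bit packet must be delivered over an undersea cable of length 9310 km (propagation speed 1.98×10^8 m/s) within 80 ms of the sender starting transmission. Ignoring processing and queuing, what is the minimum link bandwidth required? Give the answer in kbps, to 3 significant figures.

Propagation delay = 9310000 / 198000000 = 47.0202 ms.
Transmission budget = 80 − 47.0202 = 32.9798 ms.
R ≥ L / t_tx = 800 bits / 0.0329798 s = 24.3 kbps.

24.3 kbps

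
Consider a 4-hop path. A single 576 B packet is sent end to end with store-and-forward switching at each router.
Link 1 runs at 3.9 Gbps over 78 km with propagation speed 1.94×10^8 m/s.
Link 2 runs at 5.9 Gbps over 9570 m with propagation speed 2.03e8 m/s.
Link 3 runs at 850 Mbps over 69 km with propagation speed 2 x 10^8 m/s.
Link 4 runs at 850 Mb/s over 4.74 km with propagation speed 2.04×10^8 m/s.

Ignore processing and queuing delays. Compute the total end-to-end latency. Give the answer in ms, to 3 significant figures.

0.830 ms

L = 576 × 8 = 4608 bits.
Transmission delays (L/R per hop): 0.00118154, 0.000781017, 0.00542118, 0.00542118 ms; sum = 0.0128049 ms.
Propagation delays (d/s per hop): 0.402062, 0.0471429, 0.345, 0.0232353 ms; sum = 0.81744 ms.
End-to-end = 0.830 ms.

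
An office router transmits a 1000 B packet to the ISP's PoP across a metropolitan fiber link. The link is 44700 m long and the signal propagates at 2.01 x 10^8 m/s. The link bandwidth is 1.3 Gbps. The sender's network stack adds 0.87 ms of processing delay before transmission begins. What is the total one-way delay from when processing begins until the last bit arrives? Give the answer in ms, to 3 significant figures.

L = 1000 × 8 = 8000 bits.
Transmission delay = L/R = 8000 / 1300000000 = 0.00615385 ms.
Propagation delay = d/s = 44700 m / 2.01e+08 m/s = 0.222388 ms.
Plus processing delay 0.87 ms = 0.87 ms.
Total = 1.10 ms.

1.10 ms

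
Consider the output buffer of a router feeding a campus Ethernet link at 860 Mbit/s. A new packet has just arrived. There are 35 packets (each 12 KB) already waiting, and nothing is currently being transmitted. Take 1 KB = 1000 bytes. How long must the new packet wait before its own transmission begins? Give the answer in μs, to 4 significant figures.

Each queued packet: L/R = 96000/860000000 = 111.628 μs.
35 queued → 3906.98 μs.
Queuing delay = 3907 μs.

3907 μs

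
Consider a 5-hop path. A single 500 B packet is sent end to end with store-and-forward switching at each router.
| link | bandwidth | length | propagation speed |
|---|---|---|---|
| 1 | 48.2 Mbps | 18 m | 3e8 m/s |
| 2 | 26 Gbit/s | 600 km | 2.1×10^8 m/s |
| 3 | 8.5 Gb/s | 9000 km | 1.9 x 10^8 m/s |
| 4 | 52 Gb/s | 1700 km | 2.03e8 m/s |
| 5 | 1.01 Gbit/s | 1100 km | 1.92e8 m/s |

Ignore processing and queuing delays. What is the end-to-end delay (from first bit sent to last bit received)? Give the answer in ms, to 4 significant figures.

L = 500 × 8 = 4000 bits.
Transmission delays (L/R per hop): 0.0829876, 0.000153846, 0.000470588, 7.69231e-05, 0.0039604 ms; sum = 0.0876493 ms.
Propagation delays (d/s per hop): 6e-05, 2.85714, 47.3684, 8.37438, 5.72917 ms; sum = 64.3292 ms.
End-to-end = 64.42 ms.

64.42 ms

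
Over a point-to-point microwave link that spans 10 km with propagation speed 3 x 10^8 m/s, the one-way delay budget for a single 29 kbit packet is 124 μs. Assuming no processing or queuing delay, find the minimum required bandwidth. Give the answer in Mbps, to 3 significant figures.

320 Mbps

Propagation delay = 10000 / 300000000 = 33.3333 μs.
Transmission budget = 124 − 33.3333 = 90.6667 μs.
R ≥ L / t_tx = 29000 bits / 9.06667e-05 s = 320 Mbps.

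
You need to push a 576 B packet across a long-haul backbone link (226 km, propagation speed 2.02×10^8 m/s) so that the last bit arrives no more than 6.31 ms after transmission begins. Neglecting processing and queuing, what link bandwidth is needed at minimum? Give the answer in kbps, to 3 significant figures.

888 kbps

L = 4608 bits.
Propagation delay = 226000 / 202000000 = 1.11881 ms.
Transmission budget = 6.31 − 1.11881 = 5.19119 ms.
R ≥ L / t_tx = 4608 bits / 0.00519119 s = 888 kbps.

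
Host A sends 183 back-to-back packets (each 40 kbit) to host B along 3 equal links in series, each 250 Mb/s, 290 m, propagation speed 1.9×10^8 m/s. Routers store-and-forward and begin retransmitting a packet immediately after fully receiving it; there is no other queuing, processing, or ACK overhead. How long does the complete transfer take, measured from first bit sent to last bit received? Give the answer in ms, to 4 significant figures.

29.60 ms

Per-hop transmission t_tx = L/R = 40000/250000000 = 0.16 ms.
Per-hop propagation t_prop = 290/190000000 = 0.00152632 ms.
Pipeline fill: first packet needs 3·t_tx to clear all hops; remaining 182 packets each add one t_tx.
Total = (3+183-1)·t_tx + 3·t_prop = 185·0.16 + 3·0.00152632 = 29.60 ms.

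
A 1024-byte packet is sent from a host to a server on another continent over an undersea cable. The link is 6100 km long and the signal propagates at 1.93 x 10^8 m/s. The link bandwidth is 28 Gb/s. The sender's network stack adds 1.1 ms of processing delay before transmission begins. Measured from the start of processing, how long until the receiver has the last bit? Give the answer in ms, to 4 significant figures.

L = 1024 × 8 = 8192 bits.
Transmission delay = L/R = 8192 / 28000000000 = 0.000292571 ms.
Propagation delay = d/s = 6100000 m / 193000000 m/s = 31.6062 ms.
Plus processing delay 1.1 ms = 1.1 ms.
Total = 32.71 ms.

32.71 ms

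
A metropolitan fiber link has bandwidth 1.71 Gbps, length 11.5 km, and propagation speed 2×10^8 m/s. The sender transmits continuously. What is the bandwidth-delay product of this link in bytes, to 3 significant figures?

12300 bytes

Propagation delay = 11500 / 200000000 = 5.75e-05 s.
BDP = R × t_prop = 1710000000 × 5.75e-05 = 98325 bits.
In bytes: 98325/8 = 12300 bytes.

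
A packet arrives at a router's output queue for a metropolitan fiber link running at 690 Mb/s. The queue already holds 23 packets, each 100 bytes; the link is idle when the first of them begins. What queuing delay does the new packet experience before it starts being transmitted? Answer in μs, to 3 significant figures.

Each queued packet: L/R = 800/690000000 = 1.15942 μs.
23 queued → 26.6667 μs.
Queuing delay = 26.7 μs.

26.7 μs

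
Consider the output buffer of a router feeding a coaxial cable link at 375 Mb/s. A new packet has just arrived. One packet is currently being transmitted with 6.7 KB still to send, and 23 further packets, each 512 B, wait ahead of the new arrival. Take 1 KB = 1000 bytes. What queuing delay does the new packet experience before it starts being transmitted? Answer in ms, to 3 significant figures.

0.394 ms

Each queued packet: L/R = 4096/375000000 = 0.0109227 ms.
23 queued → 0.251221 ms.
Plus remaining 53600 bits of current packet: 0.142933 ms.
Queuing delay = 0.394 ms.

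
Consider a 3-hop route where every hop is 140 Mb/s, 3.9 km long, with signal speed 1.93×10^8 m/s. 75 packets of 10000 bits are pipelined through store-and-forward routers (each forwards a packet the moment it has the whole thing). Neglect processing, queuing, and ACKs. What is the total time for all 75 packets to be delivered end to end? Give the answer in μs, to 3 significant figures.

Per-hop transmission t_tx = L/R = 10000/140000000 = 71.4286 μs.
Per-hop propagation t_prop = 3900/193000000 = 20.2073 μs.
Pipeline fill: first packet needs 3·t_tx to clear all hops; remaining 74 packets each add one t_tx.
Total = (3+75-1)·t_tx + 3·t_prop = 77·71.4286 + 3·20.2073 = 5560 μs.

5560 μs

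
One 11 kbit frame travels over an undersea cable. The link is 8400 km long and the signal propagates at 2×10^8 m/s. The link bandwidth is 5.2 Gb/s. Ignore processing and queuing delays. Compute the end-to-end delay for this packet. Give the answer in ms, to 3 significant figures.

L = 11000 bits.
Transmission delay = L/R = 11000 / 5200000000 = 0.00211538 ms.
Propagation delay = d/s = 8400000 m / 200000000 m/s = 42 ms.
Total = 42.0 ms.

42.0 ms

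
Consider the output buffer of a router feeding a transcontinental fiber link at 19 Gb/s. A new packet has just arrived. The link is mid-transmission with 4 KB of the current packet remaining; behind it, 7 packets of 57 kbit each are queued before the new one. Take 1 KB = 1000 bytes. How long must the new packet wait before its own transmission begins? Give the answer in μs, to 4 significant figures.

Each queued packet: L/R = 57000/19000000000 = 3 μs.
7 queued → 21 μs.
Plus remaining 32000 bits of current packet: 1.68421 μs.
Queuing delay = 22.68 μs.

22.68 μs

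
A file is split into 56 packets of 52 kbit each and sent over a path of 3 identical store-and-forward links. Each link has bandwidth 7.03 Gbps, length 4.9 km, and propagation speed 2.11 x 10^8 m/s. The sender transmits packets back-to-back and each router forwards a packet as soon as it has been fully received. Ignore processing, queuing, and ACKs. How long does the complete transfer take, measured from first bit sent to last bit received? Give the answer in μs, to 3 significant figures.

Per-hop transmission t_tx = L/R = 52000/7030000000 = 7.39687 μs.
Per-hop propagation t_prop = 4900/211000000 = 23.2227 μs.
Pipeline fill: first packet needs 3·t_tx to clear all hops; remaining 55 packets each add one t_tx.
Total = (3+56-1)·t_tx + 3·t_prop = 58·7.39687 + 3·23.2227 = 499 μs.

499 μs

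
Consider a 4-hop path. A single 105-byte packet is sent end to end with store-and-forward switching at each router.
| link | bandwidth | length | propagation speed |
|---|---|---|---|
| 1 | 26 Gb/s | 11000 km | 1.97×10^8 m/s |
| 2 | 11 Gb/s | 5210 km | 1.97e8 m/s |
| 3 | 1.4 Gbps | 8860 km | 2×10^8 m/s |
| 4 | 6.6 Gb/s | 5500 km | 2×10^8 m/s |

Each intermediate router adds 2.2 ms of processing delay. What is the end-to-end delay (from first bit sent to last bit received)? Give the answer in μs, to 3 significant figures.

161000 μs

L = 105 × 8 = 840 bits.
Transmission delays (L/R per hop): 0.0323077, 0.0763636, 0.6, 0.127273 μs; sum = 0.835944 μs.
Propagation delays (d/s per hop): 55837.6, 26446.7, 44300, 27500 μs; sum = 154084 μs.
Processing at 3 router(s): 3 × 2.2 ms = 6600 μs.
End-to-end = 161000 μs.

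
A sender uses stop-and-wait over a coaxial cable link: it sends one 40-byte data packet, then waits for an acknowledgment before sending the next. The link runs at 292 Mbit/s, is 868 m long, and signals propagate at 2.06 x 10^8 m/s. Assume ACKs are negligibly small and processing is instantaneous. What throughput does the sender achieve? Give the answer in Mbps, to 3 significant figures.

t_tx = L/R = 320/292000000 = 1.09589e-06 s.
t_prop = 868/206000000 = 4.21359e-06 s; RTT = 8.42718e-06 s.
Cycle = t_tx + RTT = 9.52307e-06 s.
Throughput = L / cycle = 320 / 9.52307e-06 = 33.6 Mbps.

33.6 Mbps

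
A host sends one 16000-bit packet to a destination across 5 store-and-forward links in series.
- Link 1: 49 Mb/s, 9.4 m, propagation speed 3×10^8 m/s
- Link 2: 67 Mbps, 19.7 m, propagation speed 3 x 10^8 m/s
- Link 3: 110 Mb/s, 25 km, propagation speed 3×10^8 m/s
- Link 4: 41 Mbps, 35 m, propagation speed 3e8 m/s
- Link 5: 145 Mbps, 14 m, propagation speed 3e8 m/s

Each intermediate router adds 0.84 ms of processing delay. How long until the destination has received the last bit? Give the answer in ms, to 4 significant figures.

Transmission delays (L/R per hop): 0.326531, 0.238806, 0.145455, 0.390244, 0.110345 ms; sum = 1.21138 ms.
Propagation delays (d/s per hop): 3.13333e-05, 6.56667e-05, 0.0833333, 0.000116667, 4.66667e-05 ms; sum = 0.0835937 ms.
Processing at 4 router(s): 4 × 0.84 ms = 3.36 ms.
End-to-end = 4.655 ms.

4.655 ms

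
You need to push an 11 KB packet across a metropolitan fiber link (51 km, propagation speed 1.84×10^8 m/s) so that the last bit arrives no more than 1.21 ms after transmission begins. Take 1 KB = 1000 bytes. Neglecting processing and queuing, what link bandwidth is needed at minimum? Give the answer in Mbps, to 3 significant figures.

L = 88000 bits.
Propagation delay = 51000 / 184000000 = 0.277174 ms.
Transmission budget = 1.21 − 0.277174 = 0.932826 ms.
R ≥ L / t_tx = 88000 bits / 0.000932826 s = 94.3 Mbps.

94.3 Mbps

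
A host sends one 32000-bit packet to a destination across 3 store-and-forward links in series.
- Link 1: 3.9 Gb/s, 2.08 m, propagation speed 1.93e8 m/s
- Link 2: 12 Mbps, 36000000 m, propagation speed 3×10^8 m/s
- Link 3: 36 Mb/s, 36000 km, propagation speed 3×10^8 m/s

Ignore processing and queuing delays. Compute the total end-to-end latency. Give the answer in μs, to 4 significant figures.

243600 μs

Transmission delays (L/R per hop): 8.20513, 2666.67, 888.889 μs; sum = 3563.76 μs.
Propagation delays (d/s per hop): 0.0107772, 120000, 120000 μs; sum = 240000 μs.
End-to-end = 243600 μs.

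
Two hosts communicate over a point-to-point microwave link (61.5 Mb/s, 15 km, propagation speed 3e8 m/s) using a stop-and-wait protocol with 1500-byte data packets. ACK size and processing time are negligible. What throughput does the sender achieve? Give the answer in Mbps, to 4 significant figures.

t_tx = L/R = 12000/61500000 = 0.000195122 s.
t_prop = 15000/300000000 = 5e-05 s; RTT = 0.0001 s.
Cycle = t_tx + RTT = 0.000295122 s.
Throughput = L / cycle = 12000 / 0.000295122 = 40.66 Mbps.

40.66 Mbps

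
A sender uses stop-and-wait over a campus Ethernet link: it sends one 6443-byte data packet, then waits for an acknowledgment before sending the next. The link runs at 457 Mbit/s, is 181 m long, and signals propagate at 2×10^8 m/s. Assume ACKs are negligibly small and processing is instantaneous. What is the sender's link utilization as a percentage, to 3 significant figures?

98.4 %

t_tx = L/R = 51544/457000000 = 0.000112788 s.
t_prop = 181/200000000 = 9.05e-07 s; RTT = 1.81e-06 s.
Cycle = t_tx + RTT = 0.000114598 s.
Utilization = t_tx / cycle = 0.000112788/0.000114598 = 98.4 %.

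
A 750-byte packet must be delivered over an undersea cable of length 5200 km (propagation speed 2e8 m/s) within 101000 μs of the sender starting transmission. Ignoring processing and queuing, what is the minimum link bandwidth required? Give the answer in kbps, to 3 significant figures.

80.0 kbps

L = 6000 bits.
Propagation delay = 5200000 / 200000000 = 26000 μs.
Transmission budget = 101000 − 26000 = 75000 μs.
R ≥ L / t_tx = 6000 bits / 0.075 s = 80.0 kbps.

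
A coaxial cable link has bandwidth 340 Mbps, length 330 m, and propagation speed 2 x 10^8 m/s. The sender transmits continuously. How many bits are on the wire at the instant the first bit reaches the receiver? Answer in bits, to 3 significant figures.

Propagation delay = 330 / 200000000 = 1.65e-06 s.
BDP = R × t_prop = 340000000 × 1.65e-06 = 561 bits.

561 bits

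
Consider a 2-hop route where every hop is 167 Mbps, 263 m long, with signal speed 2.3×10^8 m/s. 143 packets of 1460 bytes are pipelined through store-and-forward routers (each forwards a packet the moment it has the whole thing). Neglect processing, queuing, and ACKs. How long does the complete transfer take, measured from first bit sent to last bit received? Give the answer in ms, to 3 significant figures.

Per-hop transmission t_tx = L/R = 11680/167000000 = 0.0699401 ms.
Per-hop propagation t_prop = 263/2.3e+08 = 0.00114348 ms.
Pipeline fill: first packet needs 2·t_tx to clear all hops; remaining 142 packets each add one t_tx.
Total = (2+143-1)·t_tx + 2·t_prop = 144·0.0699401 + 2·0.00114348 = 10.1 ms.

10.1 ms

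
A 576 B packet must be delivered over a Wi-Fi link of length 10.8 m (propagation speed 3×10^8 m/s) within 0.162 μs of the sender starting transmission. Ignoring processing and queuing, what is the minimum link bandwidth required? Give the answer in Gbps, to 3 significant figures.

36.6 Gbps

L = 4608 bits.
Propagation delay = 10.8 / 300000000 = 0.036 μs.
Transmission budget = 0.162 − 0.036 = 0.126 μs.
R ≥ L / t_tx = 4608 bits / 1.26e-07 s = 36.6 Gbps.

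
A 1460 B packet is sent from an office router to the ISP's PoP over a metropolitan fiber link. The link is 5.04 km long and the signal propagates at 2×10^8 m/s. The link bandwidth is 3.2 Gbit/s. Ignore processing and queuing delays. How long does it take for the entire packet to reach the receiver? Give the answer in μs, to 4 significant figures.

L = 1460 × 8 = 11680 bits.
Transmission delay = L/R = 11680 / 3200000000 = 3.65 μs.
Propagation delay = d/s = 5040 m / 200000000 m/s = 25.2 μs.
Total = 28.85 μs.

28.85 μs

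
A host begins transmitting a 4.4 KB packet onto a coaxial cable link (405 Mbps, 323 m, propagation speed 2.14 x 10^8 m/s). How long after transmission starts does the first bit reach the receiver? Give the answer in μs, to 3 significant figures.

First bit experiences only propagation delay: d/s = 323/214000000 = 1.51 μs.

1.51 μs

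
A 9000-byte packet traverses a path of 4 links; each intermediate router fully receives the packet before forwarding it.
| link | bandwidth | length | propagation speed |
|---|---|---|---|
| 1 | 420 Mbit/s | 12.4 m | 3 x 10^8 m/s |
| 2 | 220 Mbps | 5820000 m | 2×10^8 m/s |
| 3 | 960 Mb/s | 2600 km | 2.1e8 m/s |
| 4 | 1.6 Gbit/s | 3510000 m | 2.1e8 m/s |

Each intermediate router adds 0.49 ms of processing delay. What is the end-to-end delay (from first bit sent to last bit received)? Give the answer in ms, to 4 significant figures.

60.28 ms

L = 9000 × 8 = 72000 bits.
Transmission delays (L/R per hop): 0.171429, 0.327273, 0.075, 0.045 ms; sum = 0.618701 ms.
Propagation delays (d/s per hop): 4.13333e-05, 29.1, 12.381, 16.7143 ms; sum = 58.1953 ms.
Processing at 3 router(s): 3 × 0.49 ms = 1.47 ms.
End-to-end = 60.28 ms.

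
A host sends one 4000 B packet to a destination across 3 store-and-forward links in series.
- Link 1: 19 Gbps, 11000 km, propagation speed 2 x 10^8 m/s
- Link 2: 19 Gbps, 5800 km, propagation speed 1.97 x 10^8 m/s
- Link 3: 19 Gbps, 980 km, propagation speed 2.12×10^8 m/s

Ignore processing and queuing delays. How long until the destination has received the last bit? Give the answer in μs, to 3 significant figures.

89100 μs

L = 4000 × 8 = 32000 bits.
Transmission delay per hop = L/R = 32000/19000000000 = 1.68421 μs; 3 hops → 5.05263 μs.
Propagation delays (d/s per hop): 55000, 29441.6, 4622.64 μs; sum = 89064.3 μs.
End-to-end = 89100 μs.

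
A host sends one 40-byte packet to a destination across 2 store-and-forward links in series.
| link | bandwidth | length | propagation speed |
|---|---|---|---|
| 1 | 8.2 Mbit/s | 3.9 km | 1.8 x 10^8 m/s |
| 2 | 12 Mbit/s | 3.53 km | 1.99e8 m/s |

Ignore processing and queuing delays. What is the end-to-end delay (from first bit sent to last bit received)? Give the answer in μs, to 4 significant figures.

L = 40 × 8 = 320 bits.
Transmission delays (L/R per hop): 39.0244, 26.6667 μs; sum = 65.6911 μs.
Propagation delays (d/s per hop): 21.6667, 17.7387 μs; sum = 39.4054 μs.
End-to-end = 105.1 μs.

105.1 μs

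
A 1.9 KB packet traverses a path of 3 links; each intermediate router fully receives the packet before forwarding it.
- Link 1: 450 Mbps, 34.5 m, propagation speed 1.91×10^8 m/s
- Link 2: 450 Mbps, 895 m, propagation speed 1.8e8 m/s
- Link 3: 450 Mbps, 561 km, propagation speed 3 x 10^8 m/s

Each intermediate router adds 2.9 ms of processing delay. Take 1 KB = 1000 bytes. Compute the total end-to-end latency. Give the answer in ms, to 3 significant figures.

7.78 ms

L = 15200 bits.
Transmission delay per hop = L/R = 15200/450000000 = 0.0337778 ms; 3 hops → 0.101333 ms.
Propagation delays (d/s per hop): 0.000180628, 0.00497222, 1.87 ms; sum = 1.87515 ms.
Processing at 2 router(s): 2 × 2.9 ms = 5.8 ms.
End-to-end = 7.78 ms.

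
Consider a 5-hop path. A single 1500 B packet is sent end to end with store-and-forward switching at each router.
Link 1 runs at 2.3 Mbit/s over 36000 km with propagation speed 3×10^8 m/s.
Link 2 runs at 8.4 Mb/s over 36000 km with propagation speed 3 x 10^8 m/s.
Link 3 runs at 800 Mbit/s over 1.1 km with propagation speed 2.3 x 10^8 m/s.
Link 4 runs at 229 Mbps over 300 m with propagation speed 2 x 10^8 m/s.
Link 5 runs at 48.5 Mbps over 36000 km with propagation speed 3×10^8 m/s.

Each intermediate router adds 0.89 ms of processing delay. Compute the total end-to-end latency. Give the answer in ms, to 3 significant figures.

371 ms

L = 1500 × 8 = 12000 bits.
Transmission delays (L/R per hop): 5.21739, 1.42857, 0.015, 0.0524017, 0.247423 ms; sum = 6.96079 ms.
Propagation delays (d/s per hop): 120, 120, 0.00478261, 0.0015, 120 ms; sum = 360.006 ms.
Processing at 4 router(s): 4 × 0.89 ms = 3.56 ms.
End-to-end = 371 ms.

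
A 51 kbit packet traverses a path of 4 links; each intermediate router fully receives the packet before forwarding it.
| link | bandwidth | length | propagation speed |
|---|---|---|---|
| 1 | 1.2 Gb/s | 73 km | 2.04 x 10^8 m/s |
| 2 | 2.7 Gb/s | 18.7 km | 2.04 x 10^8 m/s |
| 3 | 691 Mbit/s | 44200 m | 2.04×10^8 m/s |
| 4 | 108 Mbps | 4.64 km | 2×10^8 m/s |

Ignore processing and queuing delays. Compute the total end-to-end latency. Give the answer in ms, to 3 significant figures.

1.30 ms

L = 51000 bits.
Transmission delays (L/R per hop): 0.0425, 0.0188889, 0.0738061, 0.472222 ms; sum = 0.607417 ms.
Propagation delays (d/s per hop): 0.357843, 0.0916667, 0.216667, 0.0232 ms; sum = 0.689376 ms.
End-to-end = 1.30 ms.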